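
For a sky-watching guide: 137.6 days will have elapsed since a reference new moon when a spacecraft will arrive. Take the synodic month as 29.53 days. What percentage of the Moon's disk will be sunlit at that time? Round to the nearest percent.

137.6 d spans 4 complete synodic months (4 × 29.53 = 118.12 d) plus 19.48 d.
The Moon has covered 19.48/29.53 of its cycle, so θ ≈ 360° × 19.48/29.53 = 237.5°.
With cos θ = (-0.538), the lit fraction is (1 − (-0.538))/2 ≈ 0.769, so 77%.

77%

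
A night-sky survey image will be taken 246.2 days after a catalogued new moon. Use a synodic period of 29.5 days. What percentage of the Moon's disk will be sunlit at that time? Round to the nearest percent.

246.2/29.5 = 8.346 lunations, so 8 complete cycles and 10.20 d into the next.
Phase angle: θ = 360°·(10.20 d)/(29.5 d) = 124.5°.
cos 124.5° = (-0.566), so f = (1 − (-0.566))/2 = 0.783, so 78%.

78%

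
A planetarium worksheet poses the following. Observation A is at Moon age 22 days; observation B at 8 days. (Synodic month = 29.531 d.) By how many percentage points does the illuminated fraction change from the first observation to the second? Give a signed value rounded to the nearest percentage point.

+5 pp

First observation: θ = 360°·22/29.531 = 268.2°, so f = 0.516.
Second observation: θ = 97.5°, f = 0.565.
Δf = 0.565 − 0.516 = +0.050, i.e. +5 pp.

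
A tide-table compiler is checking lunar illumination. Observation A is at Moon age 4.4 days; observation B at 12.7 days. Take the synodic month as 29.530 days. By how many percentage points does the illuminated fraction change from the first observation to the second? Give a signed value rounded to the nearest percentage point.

+75 pp

θ₁ = 360° × 4.4/29.530 = 53.6°, f₁ = (1 − cos θ₁)/2 = 0.204.
θ₂ = 360° × 12.7/29.530 = 154.8°, f₂ = (1 − cos θ₂)/2 = 0.953.
Change = f₂ − f₁ = +0.749 → +75 percentage points.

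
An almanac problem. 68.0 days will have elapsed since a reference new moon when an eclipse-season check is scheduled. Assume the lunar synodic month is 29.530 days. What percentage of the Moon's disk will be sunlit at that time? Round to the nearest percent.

66%

68.0/29.530 = 2.303 lunations, so 2 complete cycles and 8.94 d into the next.
Elongation θ = 360° × 8.94/29.530 ≈ 109.0°.
Illuminated fraction = (1 − cos 109.0°)/2 = (1 − (-0.325))/2 ≈ 0.663, so 66%.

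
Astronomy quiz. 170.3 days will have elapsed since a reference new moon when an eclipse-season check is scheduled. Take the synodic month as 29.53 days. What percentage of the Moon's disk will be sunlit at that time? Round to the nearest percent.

170.3 d spans 5 complete synodic months (5 × 29.53 = 147.65 d) plus 22.65 d.
The Moon has covered 22.65/29.53 of its cycle, so θ ≈ 360° × 22.65/29.53 = 276.1°.
With cos θ = 0.107, the lit fraction is (1 − 0.107)/2 ≈ 0.447, so 45%.

45%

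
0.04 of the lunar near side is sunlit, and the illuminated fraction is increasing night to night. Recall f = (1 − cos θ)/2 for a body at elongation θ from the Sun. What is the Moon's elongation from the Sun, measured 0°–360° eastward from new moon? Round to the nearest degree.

23°

Invert f = (1 − cos θ)/2 to get cos θ = 1 − 2(0.04) = 0.920, hence θ₀ = arccos 0.920 = 23.1°.
Before full moon the principal value applies: θ = 23.1°.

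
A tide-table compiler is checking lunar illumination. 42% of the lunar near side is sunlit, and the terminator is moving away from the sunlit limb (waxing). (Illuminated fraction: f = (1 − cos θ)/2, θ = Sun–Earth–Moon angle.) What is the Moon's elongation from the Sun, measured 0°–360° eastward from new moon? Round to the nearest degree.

81°

From f = (1 − cos θ)/2: cos θ = 1 − 2×0.42 = 0.160; arccos → 80.8°.
Before full moon the principal value applies: θ = 80.8°.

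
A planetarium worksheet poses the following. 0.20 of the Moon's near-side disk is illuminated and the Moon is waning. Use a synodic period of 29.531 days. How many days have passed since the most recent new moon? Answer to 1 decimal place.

Invert f = (1 − cos θ)/2 to get cos θ = 1 − 2(0.20) = 0.600, hence θ₀ = arccos 0.600 = 53.1°.
A waning Moon lies in 180°–360°, so θ = 360° − 53.1° = 306.9°.
Age = 29.531 × 306.9°/360° ≈ 25.17 days.

25.2 days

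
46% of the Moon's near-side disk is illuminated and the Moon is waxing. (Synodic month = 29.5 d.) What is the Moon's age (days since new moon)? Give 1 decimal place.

7.0 days

cos θ = 1 − 2f = 0.080, giving a principal value of 85.4°.
The Moon is waxing (0°–180°), so θ = 85.4° directly.
At 360°/29.5 d per day, 85.4° corresponds to 7.00 days.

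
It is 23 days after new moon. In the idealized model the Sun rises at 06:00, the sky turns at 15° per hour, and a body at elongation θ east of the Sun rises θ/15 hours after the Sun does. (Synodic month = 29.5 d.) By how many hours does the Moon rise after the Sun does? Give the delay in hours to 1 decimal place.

18.7 h

Elongation θ = 360° × 23/29.5 ≈ 280.7°.
Delay after the Sun = 280.7° / (15°/h) ≈ 18.71 h.
So the Moon rises 18.71 h after the Sun.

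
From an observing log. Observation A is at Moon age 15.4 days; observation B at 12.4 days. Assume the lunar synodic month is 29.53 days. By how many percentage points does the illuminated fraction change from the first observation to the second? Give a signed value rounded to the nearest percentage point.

-6 pp

First observation: θ = 360°·15.4/29.53 = 187.7°, so f = 0.995.
Second observation: θ = 151.2°, f = 0.938.
Δf = 0.938 − 0.995 = -0.057, i.e. -6 pp.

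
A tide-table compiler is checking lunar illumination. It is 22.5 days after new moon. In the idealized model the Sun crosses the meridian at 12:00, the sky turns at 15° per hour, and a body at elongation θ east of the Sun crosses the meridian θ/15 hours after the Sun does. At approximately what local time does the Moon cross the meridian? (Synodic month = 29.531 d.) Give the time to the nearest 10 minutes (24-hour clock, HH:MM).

06:20

The Moon has covered 22.5/29.531 of its cycle, so θ ≈ 360° × 22.5/29.531 = 274.3°.
Delay after the Sun = 274.3° / (15°/h) ≈ 18.29 h.
12:00 + 18.286 h ≈ 06:17 → 06:20 to the nearest ten minutes.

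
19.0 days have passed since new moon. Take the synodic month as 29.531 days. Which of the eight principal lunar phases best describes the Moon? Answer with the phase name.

At 19.0/29.531 of the cycle, θ ≈ 232° — the waning gibbous range.

waning gibbous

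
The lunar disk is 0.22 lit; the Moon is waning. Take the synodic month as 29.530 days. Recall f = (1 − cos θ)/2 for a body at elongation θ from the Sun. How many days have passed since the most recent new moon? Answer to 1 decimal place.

24.9 days

Invert f = (1 − cos θ)/2 to get cos θ = 1 − 2(0.22) = 0.560, hence θ₀ = arccos 0.560 = 55.9°.
A waning Moon lies in 180°–360°, so θ = 360° − 55.9° = 304.1°.
That fraction of the synodic month is 304.1/360 × 29.530 d ≈ 24.94 d.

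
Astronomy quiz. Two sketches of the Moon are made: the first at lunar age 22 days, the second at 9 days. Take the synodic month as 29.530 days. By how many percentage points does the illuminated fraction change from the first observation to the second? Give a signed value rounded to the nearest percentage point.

+15 pp

First observation: θ = 360°·22/29.530 = 268.2°, so f = 0.516.
Second observation: θ = 109.7°, f = 0.669.
Δf = 0.669 − 0.516 = +0.153, i.e. +15 pp.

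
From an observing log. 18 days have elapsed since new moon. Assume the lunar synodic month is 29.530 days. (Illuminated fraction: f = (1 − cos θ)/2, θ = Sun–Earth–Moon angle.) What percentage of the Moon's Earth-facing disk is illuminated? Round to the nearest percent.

89%

Elongation θ = 360° × 18/29.530 ≈ 219.4°.
Illuminated fraction = (1 − cos 219.4°)/2 = (1 − (-0.772))/2 ≈ 0.886, so 89%.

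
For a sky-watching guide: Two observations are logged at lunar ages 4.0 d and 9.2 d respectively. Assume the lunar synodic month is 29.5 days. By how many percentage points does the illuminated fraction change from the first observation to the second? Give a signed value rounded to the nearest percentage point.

First observation: θ = 360°·4.0/29.5 = 48.8°, so f = 0.171.
Second observation: θ = 112.3°, f = 0.689.
Δf = 0.689 − 0.171 = +0.519, i.e. +52 pp.

+52 pp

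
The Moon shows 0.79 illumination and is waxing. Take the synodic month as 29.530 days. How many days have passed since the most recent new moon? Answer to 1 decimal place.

10.3 days

Invert f = (1 − cos θ)/2 to get cos θ = 1 − 2(0.79) = -0.580, hence θ₀ = arccos -0.580 = 125.5°.
Before full moon the principal value applies: θ = 125.5°.
Age = 29.530 × 125.5°/360° ≈ 10.29 days.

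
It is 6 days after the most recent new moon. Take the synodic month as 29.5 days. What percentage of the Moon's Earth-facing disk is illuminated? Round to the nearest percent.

Elongation θ = 360° × 6/29.5 ≈ 73.2°.
With cos θ = 0.289, the lit fraction is (1 − 0.289)/2 ≈ 0.356, so 36%.

36%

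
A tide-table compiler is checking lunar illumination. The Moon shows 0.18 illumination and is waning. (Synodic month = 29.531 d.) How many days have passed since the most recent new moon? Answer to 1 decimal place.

25.4 days

cos θ = 1 − 2f = 0.640, giving a principal value of 50.2°.
Since the Moon is past full (waning), take the reflex angle: θ = 360° − 50.2° = 309.8°.
Age = 29.531 × 309.8°/360° ≈ 25.41 days.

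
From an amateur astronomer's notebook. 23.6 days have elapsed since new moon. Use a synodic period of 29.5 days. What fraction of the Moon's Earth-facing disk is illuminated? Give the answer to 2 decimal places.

The Moon has covered 23.6/29.5 of its cycle, so θ ≈ 360° × 23.6/29.5 = 288.0°.
cos 288.0° = 0.309, so f = (1 − 0.309)/2 = 0.345.

0.35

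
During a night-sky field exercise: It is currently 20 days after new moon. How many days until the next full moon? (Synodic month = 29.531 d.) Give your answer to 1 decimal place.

Full moon occurs at elongation 180°, i.e. at age 29.531 × 180/360 = 14.765 d.
Already past this cycle's full moon; the next is at 14.765 + 29.531 = 44.296 d, so 44.296 − 20 = 24.296 days.

24.3 days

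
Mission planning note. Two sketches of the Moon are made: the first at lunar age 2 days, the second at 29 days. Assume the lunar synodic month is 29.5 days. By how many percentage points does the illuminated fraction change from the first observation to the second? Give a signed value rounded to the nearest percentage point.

-4 percentage points

θ₁ = 360° × 2/29.5 = 24.4°, f₁ = (1 − cos θ₁)/2 = 0.045.
θ₂ = 360° × 29/29.5 = 353.9°, f₂ = (1 − cos θ₂)/2 = 0.003.
Change = f₂ − f₁ = -0.042 → -4 percentage points.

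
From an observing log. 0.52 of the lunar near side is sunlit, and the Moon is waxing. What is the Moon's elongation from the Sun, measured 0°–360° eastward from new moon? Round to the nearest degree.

cos θ = 1 − 2f = -0.040, giving a principal value of 92.3°.
Waxing ⇒ before full, so θ = 92.3°.

92°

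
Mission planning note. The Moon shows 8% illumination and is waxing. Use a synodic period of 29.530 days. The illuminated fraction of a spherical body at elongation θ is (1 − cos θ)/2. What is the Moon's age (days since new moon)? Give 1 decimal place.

cos θ = 1 − 2f = 0.840, giving a principal value of 32.9°.
Before full moon the principal value applies: θ = 32.9°.
At 360°/29.530 d per day, 32.9° corresponds to 2.70 days.

2.7 days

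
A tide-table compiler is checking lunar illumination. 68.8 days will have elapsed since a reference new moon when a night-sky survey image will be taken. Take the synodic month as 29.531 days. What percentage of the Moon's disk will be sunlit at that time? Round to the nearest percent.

68.8/29.531 = 2.330 lunations, so 2 complete cycles and 9.74 d into the next.
Elongation θ = 360° × 9.74/29.531 ≈ 118.7°.
Illuminated fraction = (1 − cos 118.7°)/2 = (1 − (-0.480))/2 ≈ 0.740, so 74%.

74%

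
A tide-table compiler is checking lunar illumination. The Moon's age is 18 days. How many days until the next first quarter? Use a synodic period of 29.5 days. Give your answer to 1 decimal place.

First quarter is 0.25 of the way through the cycle: age 0.25 × 29.5 = 7.375 d.
Already past this cycle's first quarter; the next is at 7.375 + 29.5 = 36.875 d, so 36.875 − 18 = 18.875 days.

18.9 days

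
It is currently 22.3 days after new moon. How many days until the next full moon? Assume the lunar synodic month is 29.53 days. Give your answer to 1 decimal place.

22.0 days

Full moon is 0.5 of the way through the cycle: age 0.5 × 29.53 = 14.765 d.
This lunation's full moon (14.765 d) has passed, so add one period: 44.295 − 22.3 = 21.995 days.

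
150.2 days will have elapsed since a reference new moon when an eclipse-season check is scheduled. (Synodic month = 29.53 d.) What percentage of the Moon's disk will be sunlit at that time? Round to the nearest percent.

7%

150.2 d spans 5 complete synodic months (5 × 29.53 = 147.65 d) plus 2.55 d.
The Moon has covered 2.55/29.53 of its cycle, so θ ≈ 360° × 2.55/29.53 = 31.1°.
cos 31.1° = 0.856, so f = (1 − 0.856)/2 = 0.072, so 7%.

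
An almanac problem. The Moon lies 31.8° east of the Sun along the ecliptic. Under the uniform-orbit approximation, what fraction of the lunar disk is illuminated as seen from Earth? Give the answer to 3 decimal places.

0.075

f = (1 − cos 31.8°)/2 = (1 − 0.850)/2 ≈ 0.075.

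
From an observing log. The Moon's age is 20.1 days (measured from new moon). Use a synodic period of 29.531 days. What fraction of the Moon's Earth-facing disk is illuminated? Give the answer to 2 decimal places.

0.71

Phase angle: θ = 360°·(20.1 d)/(29.531 d) = 245.0°.
With cos θ = (-0.422), the lit fraction is (1 − (-0.422))/2 ≈ 0.711.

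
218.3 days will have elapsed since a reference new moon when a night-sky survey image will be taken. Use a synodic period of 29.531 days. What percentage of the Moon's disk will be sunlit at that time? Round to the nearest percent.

89%

Reduce mod P: 218.3 − 7×29.531 = 11.58 d into the current lunation.
The Moon has covered 11.58/29.531 of its cycle, so θ ≈ 360° × 11.58/29.531 = 141.2°.
Illuminated fraction = (1 − cos 141.2°)/2 = (1 − (-0.779))/2 ≈ 0.890, so 89%.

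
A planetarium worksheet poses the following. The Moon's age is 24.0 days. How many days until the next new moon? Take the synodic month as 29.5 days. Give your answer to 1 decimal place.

The next new moon completes the synodic month: 29.5 − 24.0 = 5.500 days.

5.5 days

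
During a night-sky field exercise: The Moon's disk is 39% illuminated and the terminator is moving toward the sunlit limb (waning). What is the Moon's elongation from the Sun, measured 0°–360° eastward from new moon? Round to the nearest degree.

From f = (1 − cos θ)/2: cos θ = 1 − 2×0.39 = 0.220; arccos → 77.3°.
A waning Moon lies in 180°–360°, so θ = 360° − 77.3° = 282.7°.

283°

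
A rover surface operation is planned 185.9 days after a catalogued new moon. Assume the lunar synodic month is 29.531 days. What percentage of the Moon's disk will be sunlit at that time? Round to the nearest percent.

Reduce mod P: 185.9 − 6×29.531 = 8.71 d into the current lunation.
Phase angle: θ = 360°·(8.71 d)/(29.531 d) = 106.2°.
Illuminated fraction = (1 − cos 106.2°)/2 = (1 − (-0.279))/2 ≈ 0.640, so 64%.

64%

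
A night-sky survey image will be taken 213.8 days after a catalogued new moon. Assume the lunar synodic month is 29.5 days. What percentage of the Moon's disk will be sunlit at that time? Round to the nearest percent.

49%

213.8/29.5 = 7.247 lunations, so 7 complete cycles and 7.30 d into the next.
Elongation θ = 360° × 7.30/29.5 ≈ 89.1°.
cos 89.1° = 0.016, so f = (1 − 0.016)/2 = 0.492, so 49%.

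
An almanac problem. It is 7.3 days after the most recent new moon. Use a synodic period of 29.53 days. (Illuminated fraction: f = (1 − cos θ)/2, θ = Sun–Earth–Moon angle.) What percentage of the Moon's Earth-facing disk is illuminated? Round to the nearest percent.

Phase angle: θ = 360°·(7.3 d)/(29.53 d) = 89.0°.
cos 89.0° = 0.018, so f = (1 − 0.018)/2 = 0.491, so 49%.

49%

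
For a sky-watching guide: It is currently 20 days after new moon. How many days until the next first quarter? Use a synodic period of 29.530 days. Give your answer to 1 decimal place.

16.9 days

First quarter is 0.25 of the way through the cycle: age 0.25 × 29.530 = 7.383 d.
This lunation's first quarter (7.383 d) has passed, so add one period: 36.913 − 20 = 16.913 days.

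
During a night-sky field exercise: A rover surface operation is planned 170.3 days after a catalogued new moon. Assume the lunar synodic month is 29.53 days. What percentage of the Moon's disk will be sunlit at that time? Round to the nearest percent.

45%

170.3/29.53 = 5.767 lunations, so 5 complete cycles and 22.65 d into the next.
Phase angle: θ = 360°·(22.65 d)/(29.53 d) = 276.1°.
With cos θ = 0.107, the lit fraction is (1 − 0.107)/2 ≈ 0.447, so 45%.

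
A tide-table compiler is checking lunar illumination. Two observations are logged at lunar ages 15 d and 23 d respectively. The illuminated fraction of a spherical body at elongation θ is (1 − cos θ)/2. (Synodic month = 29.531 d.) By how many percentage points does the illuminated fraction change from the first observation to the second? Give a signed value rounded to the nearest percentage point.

-59 percentage points

θ₁ = 360° × 15/29.531 = 182.9°, f₁ = (1 − cos θ₁)/2 = 0.999.
θ₂ = 360° × 23/29.531 = 280.4°, f₂ = (1 − cos θ₂)/2 = 0.410.
Change = f₂ − f₁ = -0.589 → -59 percentage points.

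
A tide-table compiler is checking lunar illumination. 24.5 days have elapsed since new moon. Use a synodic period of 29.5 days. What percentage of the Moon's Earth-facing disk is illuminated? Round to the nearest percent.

26%

Elongation θ = 360° × 24.5/29.5 ≈ 299.0°.
With cos θ = 0.485, the lit fraction is (1 − 0.485)/2 ≈ 0.258, so 26%.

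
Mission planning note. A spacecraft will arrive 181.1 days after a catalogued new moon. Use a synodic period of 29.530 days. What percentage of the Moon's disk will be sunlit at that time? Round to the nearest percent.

16%

181.1/29.530 = 6.133 lunations, so 6 complete cycles and 3.92 d into the next.
Elongation θ = 360° × 3.92/29.530 ≈ 47.8°.
Illuminated fraction = (1 − cos 47.8°)/2 = (1 − 0.672)/2 ≈ 0.164, so 16%.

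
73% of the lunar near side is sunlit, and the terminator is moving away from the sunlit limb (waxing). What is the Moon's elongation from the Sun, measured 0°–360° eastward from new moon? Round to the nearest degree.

From f = (1 − cos θ)/2: cos θ = 1 − 2×0.73 = -0.460; arccos → 117.4°.
The Moon is waxing (0°–180°), so θ = 117.4° directly.

117°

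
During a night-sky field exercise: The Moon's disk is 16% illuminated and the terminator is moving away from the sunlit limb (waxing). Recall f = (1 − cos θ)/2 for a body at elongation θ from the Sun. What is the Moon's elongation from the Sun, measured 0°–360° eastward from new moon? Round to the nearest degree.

47°

Invert f = (1 − cos θ)/2 to get cos θ = 1 − 2(0.16) = 0.680, hence θ₀ = arccos 0.680 = 47.2°.
The Moon is waxing (0°–180°), so θ = 47.2° directly.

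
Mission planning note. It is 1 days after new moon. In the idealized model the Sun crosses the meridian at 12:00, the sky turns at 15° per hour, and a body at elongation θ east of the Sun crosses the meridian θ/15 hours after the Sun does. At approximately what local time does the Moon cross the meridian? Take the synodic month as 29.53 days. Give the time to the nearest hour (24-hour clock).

The Moon has covered 1/29.53 of its cycle, so θ ≈ 360° × 1/29.53 = 12.2°.
Delay after the Sun = 12.2° / (15°/h) ≈ 0.81 h.
12:00 + 0.81 h ≈ 12:49 → 13:00 to the nearest hour.

13:00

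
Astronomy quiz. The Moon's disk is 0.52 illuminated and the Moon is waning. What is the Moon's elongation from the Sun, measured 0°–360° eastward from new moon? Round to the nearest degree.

268°

From f = (1 − cos θ)/2: cos θ = 1 − 2×0.52 = -0.040; arccos → 92.3°.
Waning ⇒ past full, so θ = 360° − 92.3° = 267.7°.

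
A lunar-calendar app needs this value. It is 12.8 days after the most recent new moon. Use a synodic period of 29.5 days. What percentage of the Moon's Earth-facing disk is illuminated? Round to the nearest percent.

The Moon has covered 12.8/29.5 of its cycle, so θ ≈ 360° × 12.8/29.5 = 156.2°.
cos 156.2° = (-0.915), so f = (1 − (-0.915))/2 = 0.957, so 96%.

96%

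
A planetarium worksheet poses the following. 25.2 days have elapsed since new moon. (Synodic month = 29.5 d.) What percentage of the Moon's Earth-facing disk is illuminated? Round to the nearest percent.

20%

The Moon has covered 25.2/29.5 of its cycle, so θ ≈ 360° × 25.2/29.5 = 307.5°.
Illuminated fraction = (1 − cos 307.5°)/2 = (1 − 0.609)/2 ≈ 0.195, so 20%.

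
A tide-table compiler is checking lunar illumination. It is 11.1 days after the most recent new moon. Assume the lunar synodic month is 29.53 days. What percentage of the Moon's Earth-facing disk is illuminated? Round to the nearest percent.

86%

Phase angle: θ = 360°·(11.1 d)/(29.53 d) = 135.3°.
Illuminated fraction = (1 − cos 135.3°)/2 = (1 − (-0.711))/2 ≈ 0.856, so 86%.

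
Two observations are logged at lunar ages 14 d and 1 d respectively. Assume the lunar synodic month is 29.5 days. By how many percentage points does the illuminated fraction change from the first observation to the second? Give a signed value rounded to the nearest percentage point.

-98 pp

First observation: θ = 360°·14/29.5 = 170.8°, so f = 0.994.
Second observation: θ = 12.2°, f = 0.011.
Δf = 0.011 − 0.994 = -0.982, i.e. -98 pp.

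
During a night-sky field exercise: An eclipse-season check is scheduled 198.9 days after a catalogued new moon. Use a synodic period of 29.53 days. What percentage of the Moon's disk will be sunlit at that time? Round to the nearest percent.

55%

Reduce mod P: 198.9 − 6×29.53 = 21.72 d into the current lunation.
The Moon has covered 21.72/29.53 of its cycle, so θ ≈ 360° × 21.72/29.53 = 264.8°.
Illuminated fraction = (1 − cos 264.8°)/2 = (1 − (-0.091))/2 ≈ 0.545, so 55%.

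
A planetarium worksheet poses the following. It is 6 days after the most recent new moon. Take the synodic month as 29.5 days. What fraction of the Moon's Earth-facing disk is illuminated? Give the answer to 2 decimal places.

0.36

The Moon has covered 6/29.5 of its cycle, so θ ≈ 360° × 6/29.5 = 73.2°.
With cos θ = 0.289, the lit fraction is (1 − 0.289)/2 ≈ 0.356.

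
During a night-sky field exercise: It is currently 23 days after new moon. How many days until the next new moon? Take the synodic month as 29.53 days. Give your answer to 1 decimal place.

6.5 days

The next new moon completes the synodic month: 29.53 − 23 = 6.530 days.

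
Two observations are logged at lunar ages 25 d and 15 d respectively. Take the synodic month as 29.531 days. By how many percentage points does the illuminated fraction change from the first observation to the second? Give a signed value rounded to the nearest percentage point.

+78 percentage points

θ₁ = 360° × 25/29.531 = 304.8°, f₁ = (1 − cos θ₁)/2 = 0.215.
θ₂ = 360° × 15/29.531 = 182.9°, f₂ = (1 − cos θ₂)/2 = 0.999.
Change = f₂ − f₁ = +0.784 → +78 percentage points.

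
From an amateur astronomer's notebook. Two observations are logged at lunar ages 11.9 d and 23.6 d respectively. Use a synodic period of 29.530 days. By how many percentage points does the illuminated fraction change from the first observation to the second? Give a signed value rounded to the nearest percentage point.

-56 percentage points

θ₁ = 360° × 11.9/29.530 = 145.1°, f₁ = (1 − cos θ₁)/2 = 0.910.
θ₂ = 360° × 23.6/29.530 = 287.7°, f₂ = (1 − cos θ₂)/2 = 0.348.
Change = f₂ − f₁ = -0.562 → -56 percentage points.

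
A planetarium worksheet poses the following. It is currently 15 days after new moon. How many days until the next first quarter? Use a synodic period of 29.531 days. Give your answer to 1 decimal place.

21.9 days

First quarter occurs at elongation 90°, i.e. at age 29.531 × 90/360 = 7.383 d.
Already past this cycle's first quarter; the next is at 7.383 + 29.531 = 36.914 d, so 36.914 − 15 = 21.914 days.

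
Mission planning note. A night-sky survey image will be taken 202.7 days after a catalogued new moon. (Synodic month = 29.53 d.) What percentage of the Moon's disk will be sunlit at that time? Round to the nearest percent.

17%

Reduce mod P: 202.7 − 6×29.53 = 25.52 d into the current lunation.
Elongation θ = 360° × 25.52/29.53 ≈ 311.1°.
Illuminated fraction = (1 − cos 311.1°)/2 = (1 − 0.658)/2 ≈ 0.171, so 17%.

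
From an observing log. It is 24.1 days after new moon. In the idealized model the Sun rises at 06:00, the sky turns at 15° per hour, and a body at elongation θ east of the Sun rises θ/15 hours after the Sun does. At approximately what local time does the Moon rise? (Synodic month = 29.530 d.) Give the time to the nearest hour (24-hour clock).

02:00

Phase angle: θ = 360°·(24.1 d)/(29.530 d) = 293.8°.
Delay after the Sun = 293.8° / (15°/h) ≈ 19.59 h.
06:00 + 19.59 h ≈ 01:35 → 02:00 to the nearest hour.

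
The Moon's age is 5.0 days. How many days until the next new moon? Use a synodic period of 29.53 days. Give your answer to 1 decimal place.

24.5 days

The next new moon completes the synodic month: 29.53 − 5.0 = 24.530 days.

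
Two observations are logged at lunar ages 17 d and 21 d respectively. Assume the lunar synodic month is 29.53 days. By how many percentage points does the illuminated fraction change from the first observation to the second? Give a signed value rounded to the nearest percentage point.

-32 percentage points

θ₁ = 360° × 17/29.53 = 207.2°, f₁ = (1 − cos θ₁)/2 = 0.945.
θ₂ = 360° × 21/29.53 = 256.0°, f₂ = (1 − cos θ₂)/2 = 0.621.
Change = f₂ − f₁ = -0.324 → -32 percentage points.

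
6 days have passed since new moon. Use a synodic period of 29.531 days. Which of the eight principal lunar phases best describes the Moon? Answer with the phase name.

first quarter

At 6/29.531 of the cycle, θ ≈ 73° — the first quarter range.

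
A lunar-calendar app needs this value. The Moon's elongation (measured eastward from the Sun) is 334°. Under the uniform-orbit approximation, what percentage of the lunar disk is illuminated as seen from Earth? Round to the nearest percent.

f = (1 − cos 334°)/2 = (1 − 0.899)/2 ≈ 0.051, i.e. 5%.

5%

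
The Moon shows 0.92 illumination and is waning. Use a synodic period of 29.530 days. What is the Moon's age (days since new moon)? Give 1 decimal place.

17.5 days

cos θ = 1 − 2f = -0.840, giving a principal value of 147.1°.
Waning ⇒ past full, so θ = 360° − 147.1° = 212.9°.
That fraction of the synodic month is 212.9/360 × 29.530 d ≈ 17.46 d.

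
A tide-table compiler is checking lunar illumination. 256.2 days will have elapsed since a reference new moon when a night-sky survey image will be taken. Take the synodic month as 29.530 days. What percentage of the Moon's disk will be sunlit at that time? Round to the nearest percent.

72%

256.2/29.530 = 8.676 lunations, so 8 complete cycles and 19.96 d into the next.
The Moon has covered 19.96/29.530 of its cycle, so θ ≈ 360° × 19.96/29.530 = 243.3°.
cos 243.3° = (-0.449), so f = (1 − (-0.449))/2 = 0.724, so 72%.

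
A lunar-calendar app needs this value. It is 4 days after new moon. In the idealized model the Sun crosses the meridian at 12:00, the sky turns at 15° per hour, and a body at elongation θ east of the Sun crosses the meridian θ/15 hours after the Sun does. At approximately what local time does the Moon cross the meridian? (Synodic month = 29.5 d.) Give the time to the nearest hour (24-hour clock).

15:00

Elongation θ = 360° × 4/29.5 ≈ 48.8°.
Delay after the Sun = 48.8° / (15°/h) ≈ 3.25 h.
12:00 + 3.25 h ≈ 15:15 → 15:00 to the nearest hour.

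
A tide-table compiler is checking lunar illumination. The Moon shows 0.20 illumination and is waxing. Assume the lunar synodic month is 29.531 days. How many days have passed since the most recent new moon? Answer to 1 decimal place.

cos θ = 1 − 2f = 0.600, giving a principal value of 53.1°.
The Moon is waxing (0°–180°), so θ = 53.1° directly.
That fraction of the synodic month is 53.1/360 × 29.531 d ≈ 4.36 d.

4.4 days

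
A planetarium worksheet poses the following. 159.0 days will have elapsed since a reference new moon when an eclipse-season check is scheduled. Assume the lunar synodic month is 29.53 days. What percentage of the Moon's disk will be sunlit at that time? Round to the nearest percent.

87%

Reduce mod P: 159.0 − 5×29.53 = 11.35 d into the current lunation.
The Moon has covered 11.35/29.53 of its cycle, so θ ≈ 360° × 11.35/29.53 = 138.4°.
cos 138.4° = (-0.747), so f = (1 − (-0.747))/2 = 0.874, so 87%.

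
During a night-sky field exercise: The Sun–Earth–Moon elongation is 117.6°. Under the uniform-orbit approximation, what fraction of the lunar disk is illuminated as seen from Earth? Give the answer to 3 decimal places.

0.732

cos 117.6° = (-0.463), so f = (1 − (-0.463))/2 = 0.732.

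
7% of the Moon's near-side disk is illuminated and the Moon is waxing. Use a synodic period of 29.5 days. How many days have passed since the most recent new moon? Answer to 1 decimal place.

2.5 days

Invert f = (1 − cos θ)/2 to get cos θ = 1 − 2(0.07) = 0.860, hence θ₀ = arccos 0.860 = 30.7°.
Before full moon the principal value applies: θ = 30.7°.
At 360°/29.5 d per day, 30.7° corresponds to 2.51 days.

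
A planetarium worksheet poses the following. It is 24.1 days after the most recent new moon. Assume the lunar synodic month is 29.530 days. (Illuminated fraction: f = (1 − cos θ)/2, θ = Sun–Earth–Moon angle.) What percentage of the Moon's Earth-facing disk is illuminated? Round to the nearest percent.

30%

The Moon has covered 24.1/29.530 of its cycle, so θ ≈ 360° × 24.1/29.530 = 293.8°.
Illuminated fraction = (1 − cos 293.8°)/2 = (1 − 0.404)/2 ≈ 0.298, so 30%.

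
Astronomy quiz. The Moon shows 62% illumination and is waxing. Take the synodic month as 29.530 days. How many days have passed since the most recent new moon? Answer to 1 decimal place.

cos θ = 1 − 2f = -0.240, giving a principal value of 103.9°.
Waxing ⇒ before full, so θ = 103.9°.
That fraction of the synodic month is 103.9/360 × 29.530 d ≈ 8.52 d.

8.5 days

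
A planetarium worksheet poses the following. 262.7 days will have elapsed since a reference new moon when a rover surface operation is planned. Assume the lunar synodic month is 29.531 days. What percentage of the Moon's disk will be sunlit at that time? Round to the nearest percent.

10%

262.7 d spans 8 complete synodic months (8 × 29.531 = 236.25 d) plus 26.45 d.
Phase angle: θ = 360°·(26.45 d)/(29.531 d) = 322.5°.
Illuminated fraction = (1 − cos 322.5°)/2 = (1 − 0.793)/2 ≈ 0.104, so 10%.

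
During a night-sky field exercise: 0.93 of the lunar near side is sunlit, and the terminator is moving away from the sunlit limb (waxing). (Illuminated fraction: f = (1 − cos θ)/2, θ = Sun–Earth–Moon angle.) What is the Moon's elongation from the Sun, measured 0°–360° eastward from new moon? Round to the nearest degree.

149°

Invert f = (1 − cos θ)/2 to get cos θ = 1 − 2(0.93) = -0.860, hence θ₀ = arccos -0.860 = 149.3°.
Before full moon the principal value applies: θ = 149.3°.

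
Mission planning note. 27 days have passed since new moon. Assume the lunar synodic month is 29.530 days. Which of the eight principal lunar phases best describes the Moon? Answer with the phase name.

waning crescent

θ ≈ 360° × 27/29.530 = 329°, which falls in the waning crescent sector.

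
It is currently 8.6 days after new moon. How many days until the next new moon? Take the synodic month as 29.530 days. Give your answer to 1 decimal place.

20.9 days

The next new moon completes the synodic month: 29.530 − 8.6 = 20.930 days.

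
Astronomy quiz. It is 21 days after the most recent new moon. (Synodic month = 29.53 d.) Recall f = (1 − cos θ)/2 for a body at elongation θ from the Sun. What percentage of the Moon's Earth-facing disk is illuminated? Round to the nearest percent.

The Moon has covered 21/29.53 of its cycle, so θ ≈ 360° × 21/29.53 = 256.0°.
Illuminated fraction = (1 − cos 256.0°)/2 = (1 − (-0.242))/2 ≈ 0.621, so 62%.

62%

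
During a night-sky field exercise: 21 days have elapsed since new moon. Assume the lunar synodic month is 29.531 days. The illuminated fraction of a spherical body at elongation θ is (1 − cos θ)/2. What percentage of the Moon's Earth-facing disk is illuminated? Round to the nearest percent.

62%

The Moon has covered 21/29.531 of its cycle, so θ ≈ 360° × 21/29.531 = 256.0°.
cos 256.0° = (-0.242), so f = (1 − (-0.242))/2 = 0.621, so 62%.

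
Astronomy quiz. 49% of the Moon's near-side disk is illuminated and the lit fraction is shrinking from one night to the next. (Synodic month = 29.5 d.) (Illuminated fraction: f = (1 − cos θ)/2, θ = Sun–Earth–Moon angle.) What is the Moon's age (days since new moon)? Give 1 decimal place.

Invert f = (1 − cos θ)/2 to get cos θ = 1 − 2(0.49) = 0.020, hence θ₀ = arccos 0.020 = 88.9°.
Waning ⇒ past full, so θ = 360° − 88.9° = 271.1°.
At 360°/29.5 d per day, 271.1° corresponds to 22.22 days.

22.2 days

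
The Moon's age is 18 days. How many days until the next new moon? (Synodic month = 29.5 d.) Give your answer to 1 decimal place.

11.5 days

The next new moon completes the synodic month: 29.5 − 18 = 11.500 days.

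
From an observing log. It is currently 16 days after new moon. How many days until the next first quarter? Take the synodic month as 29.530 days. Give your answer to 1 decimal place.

First quarter occurs at elongation 90°, i.e. at age 29.530 × 90/360 = 7.383 d.
Already past this cycle's first quarter; the next is at 7.383 + 29.530 = 36.913 d, so 36.913 − 16 = 20.913 days.

20.9 days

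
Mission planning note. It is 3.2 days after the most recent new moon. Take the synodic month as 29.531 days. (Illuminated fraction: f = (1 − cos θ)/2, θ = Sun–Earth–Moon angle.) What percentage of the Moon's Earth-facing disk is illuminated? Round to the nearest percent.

11%

Elongation θ = 360° × 3.2/29.531 ≈ 39.0°.
Illuminated fraction = (1 − cos 39.0°)/2 = (1 − 0.777)/2 ≈ 0.111, so 11%.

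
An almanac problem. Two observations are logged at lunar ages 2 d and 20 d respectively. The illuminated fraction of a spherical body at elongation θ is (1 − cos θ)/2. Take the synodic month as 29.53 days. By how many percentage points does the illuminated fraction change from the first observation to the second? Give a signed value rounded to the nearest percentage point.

θ₁ = 360° × 2/29.53 = 24.4°, f₁ = (1 − cos θ₁)/2 = 0.045.
θ₂ = 360° × 20/29.53 = 243.8°, f₂ = (1 − cos θ₂)/2 = 0.721.
Change = f₂ − f₁ = +0.676 → +68 percentage points.

+68 percentage points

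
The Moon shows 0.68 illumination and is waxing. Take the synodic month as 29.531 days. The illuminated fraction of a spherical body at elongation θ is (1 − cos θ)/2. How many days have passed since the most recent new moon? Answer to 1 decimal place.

From f = (1 − cos θ)/2: cos θ = 1 − 2×0.68 = -0.360; arccos → 111.1°.
The Moon is waxing (0°–180°), so θ = 111.1° directly.
That fraction of the synodic month is 111.1/360 × 29.531 d ≈ 9.11 d.

9.1 days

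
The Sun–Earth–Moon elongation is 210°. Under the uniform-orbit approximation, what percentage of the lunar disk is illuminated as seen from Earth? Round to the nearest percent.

f = (1 − cos 210°)/2 = (1 − (-0.866))/2 ≈ 0.933, i.e. 93%.

93%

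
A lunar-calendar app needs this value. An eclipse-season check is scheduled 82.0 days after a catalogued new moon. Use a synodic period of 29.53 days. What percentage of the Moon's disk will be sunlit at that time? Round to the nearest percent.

82.0/29.53 = 2.777 lunations, so 2 complete cycles and 22.94 d into the next.
Elongation θ = 360° × 22.94/29.53 ≈ 279.7°.
With cos θ = 0.168, the lit fraction is (1 − 0.168)/2 ≈ 0.416, so 42%.

42%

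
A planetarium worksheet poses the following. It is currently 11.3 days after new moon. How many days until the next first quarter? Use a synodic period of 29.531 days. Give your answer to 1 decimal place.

25.6 days

First quarter occurs at elongation 90°, i.e. at age 29.531 × 90/360 = 7.383 d.
This lunation's first quarter (7.383 d) has passed, so add one period: 36.914 − 11.3 = 25.614 days.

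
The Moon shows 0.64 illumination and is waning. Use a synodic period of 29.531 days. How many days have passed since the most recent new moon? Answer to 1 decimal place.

20.8 days

From f = (1 − cos θ)/2: cos θ = 1 − 2×0.64 = -0.280; arccos → 106.3°.
Waning ⇒ past full, so θ = 360° − 106.3° = 253.7°.
Age = 29.531 × 253.7°/360° ≈ 20.81 days.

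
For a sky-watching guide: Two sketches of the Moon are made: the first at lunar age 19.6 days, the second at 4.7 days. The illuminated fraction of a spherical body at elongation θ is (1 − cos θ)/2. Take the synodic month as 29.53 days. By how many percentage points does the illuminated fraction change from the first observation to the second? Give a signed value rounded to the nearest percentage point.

First observation: θ = 360°·19.6/29.53 = 238.9°, so f = 0.758.
Second observation: θ = 57.3°, f = 0.230.
Δf = 0.230 − 0.758 = -0.528, i.e. -53 pp.

-53 pp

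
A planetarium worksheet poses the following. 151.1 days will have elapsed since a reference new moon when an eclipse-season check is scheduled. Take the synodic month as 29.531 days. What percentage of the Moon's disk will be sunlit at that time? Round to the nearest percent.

13%

Reduce mod P: 151.1 − 5×29.531 = 3.44 d into the current lunation.
Elongation θ = 360° × 3.44/29.531 ≈ 42.0°.
With cos θ = 0.743, the lit fraction is (1 − 0.743)/2 ≈ 0.128, so 13%.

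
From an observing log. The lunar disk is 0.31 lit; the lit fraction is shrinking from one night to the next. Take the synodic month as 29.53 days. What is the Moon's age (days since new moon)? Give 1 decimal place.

24.0 days

Invert f = (1 − cos θ)/2 to get cos θ = 1 − 2(0.31) = 0.380, hence θ₀ = arccos 0.380 = 67.7°.
A waning Moon lies in 180°–360°, so θ = 360° − 67.7° = 292.3°.
That fraction of the synodic month is 292.3/360 × 29.53 d ≈ 23.98 d.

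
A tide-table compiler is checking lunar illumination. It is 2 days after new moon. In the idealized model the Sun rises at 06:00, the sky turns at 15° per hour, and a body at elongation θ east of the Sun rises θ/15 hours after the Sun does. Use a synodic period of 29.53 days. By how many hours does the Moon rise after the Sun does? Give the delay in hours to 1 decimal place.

Elongation θ = 360° × 2/29.53 ≈ 24.4°.
At 15° of sky rotation per hour, 24.4° corresponds to a 1.63 h lag.
So the Moon rises 1.63 h after the Sun.

1.6 h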